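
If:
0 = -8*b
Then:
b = 0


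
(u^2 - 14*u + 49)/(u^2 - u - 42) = (u - 7)/(u + 6)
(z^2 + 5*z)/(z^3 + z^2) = (z + 5)/(z*(z + 1))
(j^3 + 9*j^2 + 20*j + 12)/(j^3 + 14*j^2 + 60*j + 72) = (j + 1)/(j + 6)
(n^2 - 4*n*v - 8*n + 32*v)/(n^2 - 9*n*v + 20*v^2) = (8 - n)/(-n + 5*v)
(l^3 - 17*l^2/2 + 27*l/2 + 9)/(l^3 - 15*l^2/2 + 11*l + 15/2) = (l - 6)/(l - 5)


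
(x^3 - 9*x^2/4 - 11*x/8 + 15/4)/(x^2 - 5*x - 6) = (-8*x^3 + 18*x^2 + 11*x - 30)/(8*(-x^2 + 5*x + 6))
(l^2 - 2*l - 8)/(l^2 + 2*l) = (l - 4)/l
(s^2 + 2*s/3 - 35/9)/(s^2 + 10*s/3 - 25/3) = (s + 7/3)/(s + 5)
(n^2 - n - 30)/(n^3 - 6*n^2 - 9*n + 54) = (n + 5)/(n^2 - 9)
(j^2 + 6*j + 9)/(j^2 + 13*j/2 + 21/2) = 2*(j + 3)/(2*j + 7)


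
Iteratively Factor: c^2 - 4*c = (c - 4)*(c)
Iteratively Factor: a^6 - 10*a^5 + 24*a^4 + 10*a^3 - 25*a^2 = (a + 1)*(a^5 - 11*a^4 + 35*a^3 - 25*a^2) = a*(a + 1)*(a^4 - 11*a^3 + 35*a^2 - 25*a) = a^2*(a + 1)*(a^3 - 11*a^2 + 35*a - 25) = a^2*(a - 5)*(a + 1)*(a^2 - 6*a + 5) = a^2*(a - 5)*(a - 1)*(a + 1)*(a - 5)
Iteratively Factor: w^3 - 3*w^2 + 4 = (w + 1)*(w^2 - 4*w + 4) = (w - 2)*(w + 1)*(w - 2)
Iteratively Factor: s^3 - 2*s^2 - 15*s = (s)*(s^2 - 2*s - 15) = s*(s + 3)*(s - 5)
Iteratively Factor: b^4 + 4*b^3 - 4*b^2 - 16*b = (b + 4)*(b^3 - 4*b) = (b + 2)*(b + 4)*(b^2 - 2*b) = (b - 2)*(b + 2)*(b + 4)*(b)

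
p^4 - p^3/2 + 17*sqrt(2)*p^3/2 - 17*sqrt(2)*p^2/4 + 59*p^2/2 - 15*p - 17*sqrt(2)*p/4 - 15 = (p - 1)*(p + 1/2)*(p + 5*sqrt(2)/2)*(p + 6*sqrt(2))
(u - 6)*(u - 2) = u^2 - 8*u + 12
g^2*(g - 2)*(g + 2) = g^4 - 4*g^2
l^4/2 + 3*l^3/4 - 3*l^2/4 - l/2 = l*(l/2 + 1)*(l - 1)*(l + 1/2)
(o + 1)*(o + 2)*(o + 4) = o^3 + 7*o^2 + 14*o + 8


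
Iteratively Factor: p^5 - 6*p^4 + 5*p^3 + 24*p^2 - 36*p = (p - 2)*(p^4 - 4*p^3 - 3*p^2 + 18*p) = (p - 3)*(p - 2)*(p^3 - p^2 - 6*p) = p*(p - 3)*(p - 2)*(p^2 - p - 6) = p*(p - 3)*(p - 2)*(p + 2)*(p - 3)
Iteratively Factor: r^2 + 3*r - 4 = (r + 4)*(r - 1)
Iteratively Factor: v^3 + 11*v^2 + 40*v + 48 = (v + 3)*(v^2 + 8*v + 16) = (v + 3)*(v + 4)*(v + 4)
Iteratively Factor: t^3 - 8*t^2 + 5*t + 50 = (t + 2)*(t^2 - 10*t + 25) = (t - 5)*(t + 2)*(t - 5)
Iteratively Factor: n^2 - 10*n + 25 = (n - 5)*(n - 5)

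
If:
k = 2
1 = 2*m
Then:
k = 2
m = 1/2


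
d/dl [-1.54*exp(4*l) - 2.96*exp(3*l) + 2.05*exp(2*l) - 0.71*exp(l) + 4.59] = (-6.16*exp(3*l) - 8.88*exp(2*l) + 4.1*exp(l) - 0.71)*exp(l)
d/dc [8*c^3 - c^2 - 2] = 2*c*(12*c - 1)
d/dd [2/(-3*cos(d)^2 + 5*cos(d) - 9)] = 2*(5 - 6*cos(d))*sin(d)/(3*cos(d)^2 - 5*cos(d) + 9)^2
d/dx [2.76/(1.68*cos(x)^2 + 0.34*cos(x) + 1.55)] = (9.2736*cos(x) + 0.9384)*sin(x)/(1.68*cos(x)^2 + 0.34*cos(x) + 1.55)^2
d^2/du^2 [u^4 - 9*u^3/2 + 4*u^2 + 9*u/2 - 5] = 12*u^2 - 27*u + 8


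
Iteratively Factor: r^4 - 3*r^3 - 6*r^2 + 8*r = (r)*(r^3 - 3*r^2 - 6*r + 8) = r*(r - 1)*(r^2 - 2*r - 8) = r*(r - 4)*(r - 1)*(r + 2)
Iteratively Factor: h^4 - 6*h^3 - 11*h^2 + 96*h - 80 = (h + 4)*(h^3 - 10*h^2 + 29*h - 20) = (h - 1)*(h + 4)*(h^2 - 9*h + 20) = (h - 4)*(h - 1)*(h + 4)*(h - 5)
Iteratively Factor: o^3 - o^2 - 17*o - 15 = (o + 3)*(o^2 - 4*o - 5) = (o - 5)*(o + 3)*(o + 1)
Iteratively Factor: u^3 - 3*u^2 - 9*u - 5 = (u + 1)*(u^2 - 4*u - 5) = (u - 5)*(u + 1)*(u + 1)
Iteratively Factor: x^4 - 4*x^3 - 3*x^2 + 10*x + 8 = (x - 4)*(x^3 - 3*x - 2) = (x - 4)*(x + 1)*(x^2 - x - 2) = (x - 4)*(x - 2)*(x + 1)*(x + 1)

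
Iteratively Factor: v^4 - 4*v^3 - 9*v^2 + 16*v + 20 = (v - 5)*(v^3 + v^2 - 4*v - 4) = (v - 5)*(v + 2)*(v^2 - v - 2) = (v - 5)*(v - 2)*(v + 2)*(v + 1)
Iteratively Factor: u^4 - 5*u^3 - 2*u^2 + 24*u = (u - 3)*(u^3 - 2*u^2 - 8*u) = u*(u - 3)*(u^2 - 2*u - 8) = u*(u - 4)*(u - 3)*(u + 2)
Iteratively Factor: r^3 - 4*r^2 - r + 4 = (r + 1)*(r^2 - 5*r + 4) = (r - 4)*(r + 1)*(r - 1)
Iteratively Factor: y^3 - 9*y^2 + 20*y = (y)*(y^2 - 9*y + 20) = y*(y - 4)*(y - 5)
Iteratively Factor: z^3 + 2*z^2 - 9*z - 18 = (z + 2)*(z^2 - 9) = (z - 3)*(z + 2)*(z + 3)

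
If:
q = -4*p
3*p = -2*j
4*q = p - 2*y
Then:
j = -3*y/17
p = 2*y/17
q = -8*y/17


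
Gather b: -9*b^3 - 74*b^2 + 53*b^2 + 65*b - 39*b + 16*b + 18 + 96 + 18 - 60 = -9*b^3 - 21*b^2 + 42*b + 72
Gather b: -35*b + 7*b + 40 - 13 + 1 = 28 - 28*b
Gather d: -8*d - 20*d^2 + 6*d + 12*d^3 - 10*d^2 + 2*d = 12*d^3 - 30*d^2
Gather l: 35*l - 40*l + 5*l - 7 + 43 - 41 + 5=0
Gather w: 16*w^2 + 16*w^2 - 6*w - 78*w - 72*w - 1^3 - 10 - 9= 32*w^2 - 156*w - 20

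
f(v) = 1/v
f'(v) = -1/v^2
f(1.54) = 0.65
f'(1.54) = -0.42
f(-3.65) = -0.27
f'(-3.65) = -0.08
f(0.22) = 4.55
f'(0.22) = -20.66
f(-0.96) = -1.04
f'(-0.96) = -1.09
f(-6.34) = -0.16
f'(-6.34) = -0.02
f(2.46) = 0.41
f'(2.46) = -0.17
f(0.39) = 2.56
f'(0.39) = -6.57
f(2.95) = 0.34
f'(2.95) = -0.11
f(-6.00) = -0.17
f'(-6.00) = -0.03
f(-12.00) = -0.08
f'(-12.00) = -0.00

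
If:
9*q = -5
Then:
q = -5/9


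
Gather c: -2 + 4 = 2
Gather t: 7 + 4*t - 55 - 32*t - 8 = -28*t - 56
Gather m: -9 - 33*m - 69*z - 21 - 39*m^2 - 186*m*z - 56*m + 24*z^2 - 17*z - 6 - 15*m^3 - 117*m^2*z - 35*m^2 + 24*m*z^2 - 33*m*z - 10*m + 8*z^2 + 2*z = -15*m^3 + m^2*(-117*z - 74) + m*(24*z^2 - 219*z - 99) + 32*z^2 - 84*z - 36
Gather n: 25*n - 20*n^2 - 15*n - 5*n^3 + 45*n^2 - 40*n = -5*n^3 + 25*n^2 - 30*n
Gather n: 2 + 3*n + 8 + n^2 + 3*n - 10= n^2 + 6*n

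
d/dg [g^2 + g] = 2*g + 1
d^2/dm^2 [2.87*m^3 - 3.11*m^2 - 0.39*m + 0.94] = 17.22*m - 6.22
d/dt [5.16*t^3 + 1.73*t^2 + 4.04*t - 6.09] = 15.48*t^2 + 3.46*t + 4.04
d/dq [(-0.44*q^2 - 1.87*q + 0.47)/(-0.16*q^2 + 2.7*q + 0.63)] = (-1.4872*q^2 - 0.404*q - 2.4471)/(0.0256*q^4 - 0.864*q^3 + 7.0884*q^2 + 3.402*q + 0.3969)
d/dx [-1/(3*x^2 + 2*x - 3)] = 2*(3*x + 1)/(3*x^2 + 2*x - 3)^2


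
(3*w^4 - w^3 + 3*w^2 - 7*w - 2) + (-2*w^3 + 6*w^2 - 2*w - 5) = 3*w^4 - 3*w^3 + 9*w^2 - 9*w - 7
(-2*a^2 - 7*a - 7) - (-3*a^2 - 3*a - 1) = a^2 - 4*a - 6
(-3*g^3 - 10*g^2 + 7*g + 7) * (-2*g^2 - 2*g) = 6*g^5 + 26*g^4 + 6*g^3 - 28*g^2 - 14*g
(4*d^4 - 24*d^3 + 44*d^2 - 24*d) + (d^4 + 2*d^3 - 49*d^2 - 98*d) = 5*d^4 - 22*d^3 - 5*d^2 - 122*d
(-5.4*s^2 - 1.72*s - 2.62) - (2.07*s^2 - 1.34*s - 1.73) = -7.47*s^2 - 0.38*s - 0.89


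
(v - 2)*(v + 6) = v^2 + 4*v - 12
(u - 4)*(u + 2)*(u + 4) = u^3 + 2*u^2 - 16*u - 32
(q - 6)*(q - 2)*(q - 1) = q^3 - 9*q^2 + 20*q - 12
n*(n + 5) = n^2 + 5*n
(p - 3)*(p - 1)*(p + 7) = p^3 + 3*p^2 - 25*p + 21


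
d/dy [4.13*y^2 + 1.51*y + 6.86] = 8.26*y + 1.51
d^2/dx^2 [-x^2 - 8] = -2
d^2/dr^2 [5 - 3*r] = 0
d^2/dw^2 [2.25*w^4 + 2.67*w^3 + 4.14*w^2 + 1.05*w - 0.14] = 27.0*w^2 + 16.02*w + 8.28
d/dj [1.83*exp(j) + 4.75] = 1.83*exp(j)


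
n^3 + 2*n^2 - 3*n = n*(n - 1)*(n + 3)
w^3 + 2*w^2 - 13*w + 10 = (w - 2)*(w - 1)*(w + 5)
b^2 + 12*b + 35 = (b + 5)*(b + 7)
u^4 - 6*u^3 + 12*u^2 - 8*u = u*(u - 2)^3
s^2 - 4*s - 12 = (s - 6)*(s + 2)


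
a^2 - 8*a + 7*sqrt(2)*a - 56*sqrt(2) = (a - 8)*(a + 7*sqrt(2))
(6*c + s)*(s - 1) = 6*c*s - 6*c + s^2 - s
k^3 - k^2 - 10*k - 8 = (k - 4)*(k + 1)*(k + 2)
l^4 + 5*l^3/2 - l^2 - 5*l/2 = l*(l - 1)*(l + 1)*(l + 5/2)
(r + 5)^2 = r^2 + 10*r + 25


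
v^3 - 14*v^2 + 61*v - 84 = (v - 7)*(v - 4)*(v - 3)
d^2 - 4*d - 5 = (d - 5)*(d + 1)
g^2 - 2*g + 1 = (g - 1)^2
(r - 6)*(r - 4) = r^2 - 10*r + 24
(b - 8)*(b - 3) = b^2 - 11*b + 24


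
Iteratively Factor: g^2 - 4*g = (g)*(g - 4)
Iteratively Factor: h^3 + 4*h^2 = (h + 4)*(h^2) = h*(h + 4)*(h)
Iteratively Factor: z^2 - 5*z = (z - 5)*(z)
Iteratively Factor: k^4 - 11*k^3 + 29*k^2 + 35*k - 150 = (k - 3)*(k^3 - 8*k^2 + 5*k + 50) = (k - 5)*(k - 3)*(k^2 - 3*k - 10) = (k - 5)*(k - 3)*(k + 2)*(k - 5)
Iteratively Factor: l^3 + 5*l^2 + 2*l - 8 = (l - 1)*(l^2 + 6*l + 8) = (l - 1)*(l + 2)*(l + 4)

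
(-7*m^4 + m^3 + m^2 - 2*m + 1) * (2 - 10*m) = 70*m^5 - 24*m^4 - 8*m^3 + 22*m^2 - 14*m + 2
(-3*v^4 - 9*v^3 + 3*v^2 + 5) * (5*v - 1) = -15*v^5 - 42*v^4 + 24*v^3 - 3*v^2 + 25*v - 5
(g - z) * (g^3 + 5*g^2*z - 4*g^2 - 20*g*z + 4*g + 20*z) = g^4 + 4*g^3*z - 4*g^3 - 5*g^2*z^2 - 16*g^2*z + 4*g^2 + 20*g*z^2 + 16*g*z - 20*z^2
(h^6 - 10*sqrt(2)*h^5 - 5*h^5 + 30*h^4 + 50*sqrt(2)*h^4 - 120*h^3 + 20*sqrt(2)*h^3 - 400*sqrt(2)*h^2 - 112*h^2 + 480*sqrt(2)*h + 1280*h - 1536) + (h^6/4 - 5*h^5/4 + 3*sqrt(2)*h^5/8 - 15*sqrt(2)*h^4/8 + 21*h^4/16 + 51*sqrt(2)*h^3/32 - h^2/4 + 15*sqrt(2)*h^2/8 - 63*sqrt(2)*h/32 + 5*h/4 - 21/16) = 5*h^6/4 - 77*sqrt(2)*h^5/8 - 25*h^5/4 + 501*h^4/16 + 385*sqrt(2)*h^4/8 - 120*h^3 + 691*sqrt(2)*h^3/32 - 3185*sqrt(2)*h^2/8 - 449*h^2/4 + 15297*sqrt(2)*h/32 + 5125*h/4 - 24597/16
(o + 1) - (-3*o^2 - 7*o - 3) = 3*o^2 + 8*o + 4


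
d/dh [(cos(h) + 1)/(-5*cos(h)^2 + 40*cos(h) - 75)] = (sin(h)^2 - 2*cos(h) + 22)*sin(h)/(5*(cos(h)^2 - 8*cos(h) + 15)^2)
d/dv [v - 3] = 1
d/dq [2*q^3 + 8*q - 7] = 6*q^2 + 8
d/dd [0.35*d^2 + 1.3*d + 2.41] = 0.7*d + 1.3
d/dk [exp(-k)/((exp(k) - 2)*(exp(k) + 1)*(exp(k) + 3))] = 2*(-2*exp(3*k) - 3*exp(2*k) + 5*exp(k) + 3)*exp(-k)/(exp(6*k) + 4*exp(5*k) - 6*exp(4*k) - 32*exp(3*k) + exp(2*k) + 60*exp(k) + 36)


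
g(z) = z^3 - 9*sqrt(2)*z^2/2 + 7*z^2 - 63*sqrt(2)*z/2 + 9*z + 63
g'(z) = 3*z^2 - 9*sqrt(2)*z + 14*z - 63*sqrt(2)/2 + 9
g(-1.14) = 102.87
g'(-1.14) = -33.10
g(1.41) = 16.95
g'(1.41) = -27.79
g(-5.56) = 108.43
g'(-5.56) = 50.12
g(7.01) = 189.54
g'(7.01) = 120.79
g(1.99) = 2.66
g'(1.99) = -21.14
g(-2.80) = 145.57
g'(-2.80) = -15.59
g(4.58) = 9.61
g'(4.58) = 33.21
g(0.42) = 48.26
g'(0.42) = -34.48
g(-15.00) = -2635.68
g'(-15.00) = 620.37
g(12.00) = 1456.02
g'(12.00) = 411.72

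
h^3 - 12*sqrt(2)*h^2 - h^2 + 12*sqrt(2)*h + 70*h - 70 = (h - 1)*(h - 7*sqrt(2))*(h - 5*sqrt(2))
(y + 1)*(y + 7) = y^2 + 8*y + 7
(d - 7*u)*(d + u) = d^2 - 6*d*u - 7*u^2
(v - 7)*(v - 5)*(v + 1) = v^3 - 11*v^2 + 23*v + 35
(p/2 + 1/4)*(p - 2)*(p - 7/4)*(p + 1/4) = p^4/2 - 3*p^3/2 + 13*p^2/32 + 69*p/64 + 7/32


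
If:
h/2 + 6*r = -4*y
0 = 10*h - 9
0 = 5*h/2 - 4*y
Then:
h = 9/10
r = -9/20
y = 9/16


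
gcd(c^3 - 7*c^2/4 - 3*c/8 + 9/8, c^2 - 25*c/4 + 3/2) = 1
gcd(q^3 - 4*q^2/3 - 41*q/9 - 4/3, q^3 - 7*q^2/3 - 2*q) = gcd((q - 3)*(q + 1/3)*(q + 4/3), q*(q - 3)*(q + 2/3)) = q - 3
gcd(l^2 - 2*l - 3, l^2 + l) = l + 1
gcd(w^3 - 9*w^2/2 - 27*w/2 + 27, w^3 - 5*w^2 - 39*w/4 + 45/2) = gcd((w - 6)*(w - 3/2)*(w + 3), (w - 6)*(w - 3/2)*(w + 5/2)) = w^2 - 15*w/2 + 9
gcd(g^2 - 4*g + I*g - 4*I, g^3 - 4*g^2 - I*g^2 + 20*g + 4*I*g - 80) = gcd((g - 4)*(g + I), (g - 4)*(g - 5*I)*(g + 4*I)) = g - 4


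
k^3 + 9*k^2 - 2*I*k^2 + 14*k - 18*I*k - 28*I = (k + 2)*(k + 7)*(k - 2*I)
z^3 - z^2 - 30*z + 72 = (z - 4)*(z - 3)*(z + 6)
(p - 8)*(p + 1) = p^2 - 7*p - 8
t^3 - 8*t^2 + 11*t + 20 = (t - 5)*(t - 4)*(t + 1)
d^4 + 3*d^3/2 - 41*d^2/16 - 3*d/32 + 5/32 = (d - 1)*(d - 1/4)*(d + 1/4)*(d + 5/2)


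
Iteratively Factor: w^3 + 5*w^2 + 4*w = (w)*(w^2 + 5*w + 4) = w*(w + 4)*(w + 1)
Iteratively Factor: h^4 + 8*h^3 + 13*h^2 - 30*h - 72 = (h + 3)*(h^3 + 5*h^2 - 2*h - 24) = (h - 2)*(h + 3)*(h^2 + 7*h + 12) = (h - 2)*(h + 3)^2*(h + 4)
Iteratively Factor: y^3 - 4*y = (y + 2)*(y^2 - 2*y) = y*(y + 2)*(y - 2)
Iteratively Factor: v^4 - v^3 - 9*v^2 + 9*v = (v)*(v^3 - v^2 - 9*v + 9) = v*(v + 3)*(v^2 - 4*v + 3) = v*(v - 1)*(v + 3)*(v - 3)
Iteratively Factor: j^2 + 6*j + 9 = (j + 3)*(j + 3)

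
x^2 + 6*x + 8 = (x + 2)*(x + 4)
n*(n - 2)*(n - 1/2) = n^3 - 5*n^2/2 + n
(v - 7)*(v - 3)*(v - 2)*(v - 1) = v^4 - 13*v^3 + 53*v^2 - 83*v + 42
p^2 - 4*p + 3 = (p - 3)*(p - 1)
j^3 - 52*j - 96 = (j - 8)*(j + 2)*(j + 6)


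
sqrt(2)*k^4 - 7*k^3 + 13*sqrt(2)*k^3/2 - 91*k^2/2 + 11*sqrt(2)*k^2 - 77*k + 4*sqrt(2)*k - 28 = (k + 2)*(k + 4)*(k - 7*sqrt(2)/2)*(sqrt(2)*k + sqrt(2)/2)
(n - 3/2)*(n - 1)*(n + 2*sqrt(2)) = n^3 - 5*n^2/2 + 2*sqrt(2)*n^2 - 5*sqrt(2)*n + 3*n/2 + 3*sqrt(2)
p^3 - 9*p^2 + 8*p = p*(p - 8)*(p - 1)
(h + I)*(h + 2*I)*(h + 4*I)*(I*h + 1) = I*h^4 - 6*h^3 - 7*I*h^2 - 6*h - 8*I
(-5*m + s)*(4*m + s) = -20*m^2 - m*s + s^2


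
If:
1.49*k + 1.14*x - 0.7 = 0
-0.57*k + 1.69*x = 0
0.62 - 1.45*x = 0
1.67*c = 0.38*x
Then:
No Solution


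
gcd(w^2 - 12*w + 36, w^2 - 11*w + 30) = w - 6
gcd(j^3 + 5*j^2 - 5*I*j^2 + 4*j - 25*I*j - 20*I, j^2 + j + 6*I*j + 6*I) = j + 1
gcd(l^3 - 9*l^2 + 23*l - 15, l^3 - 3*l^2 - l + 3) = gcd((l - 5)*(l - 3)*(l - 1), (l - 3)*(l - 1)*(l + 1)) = l^2 - 4*l + 3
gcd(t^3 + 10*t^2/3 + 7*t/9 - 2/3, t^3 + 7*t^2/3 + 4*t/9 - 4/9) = t^2 + t/3 - 2/9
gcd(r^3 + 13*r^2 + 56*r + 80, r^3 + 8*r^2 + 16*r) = r^2 + 8*r + 16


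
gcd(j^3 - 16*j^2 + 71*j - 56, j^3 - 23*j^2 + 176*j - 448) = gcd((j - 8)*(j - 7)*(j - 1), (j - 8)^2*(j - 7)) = j^2 - 15*j + 56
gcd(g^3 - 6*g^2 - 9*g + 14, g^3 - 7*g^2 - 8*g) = 1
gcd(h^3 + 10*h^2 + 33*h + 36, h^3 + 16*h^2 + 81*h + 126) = h + 3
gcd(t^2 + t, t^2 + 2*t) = t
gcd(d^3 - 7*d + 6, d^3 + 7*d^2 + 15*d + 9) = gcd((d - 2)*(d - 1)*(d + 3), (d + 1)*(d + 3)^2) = d + 3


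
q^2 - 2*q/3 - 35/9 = (q - 7/3)*(q + 5/3)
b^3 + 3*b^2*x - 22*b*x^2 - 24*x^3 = (b - 4*x)*(b + x)*(b + 6*x)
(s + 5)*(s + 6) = s^2 + 11*s + 30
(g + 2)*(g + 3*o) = g^2 + 3*g*o + 2*g + 6*o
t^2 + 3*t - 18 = (t - 3)*(t + 6)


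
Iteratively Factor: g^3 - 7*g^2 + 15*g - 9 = (g - 3)*(g^2 - 4*g + 3) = (g - 3)*(g - 1)*(g - 3)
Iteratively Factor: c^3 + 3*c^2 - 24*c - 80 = (c + 4)*(c^2 - c - 20) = (c - 5)*(c + 4)*(c + 4)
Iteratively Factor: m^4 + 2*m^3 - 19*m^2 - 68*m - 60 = (m + 2)*(m^3 - 19*m - 30) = (m - 5)*(m + 2)*(m^2 + 5*m + 6) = (m - 5)*(m + 2)^2*(m + 3)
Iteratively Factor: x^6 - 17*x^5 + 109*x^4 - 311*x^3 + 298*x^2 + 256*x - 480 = (x - 3)*(x^5 - 14*x^4 + 67*x^3 - 110*x^2 - 32*x + 160) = (x - 4)*(x - 3)*(x^4 - 10*x^3 + 27*x^2 - 2*x - 40) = (x - 5)*(x - 4)*(x - 3)*(x^3 - 5*x^2 + 2*x + 8) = (x - 5)*(x - 4)^2*(x - 3)*(x^2 - x - 2) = (x - 5)*(x - 4)^2*(x - 3)*(x - 2)*(x + 1)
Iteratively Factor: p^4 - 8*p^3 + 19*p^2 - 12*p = (p - 1)*(p^3 - 7*p^2 + 12*p) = p*(p - 1)*(p^2 - 7*p + 12) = p*(p - 4)*(p - 1)*(p - 3)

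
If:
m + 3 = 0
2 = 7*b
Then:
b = 2/7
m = -3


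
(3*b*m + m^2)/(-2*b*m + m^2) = (-3*b - m)/(2*b - m)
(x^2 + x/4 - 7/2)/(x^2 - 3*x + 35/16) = 4*(x + 2)/(4*x - 5)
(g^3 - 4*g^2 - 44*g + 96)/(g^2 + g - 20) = (g^3 - 4*g^2 - 44*g + 96)/(g^2 + g - 20)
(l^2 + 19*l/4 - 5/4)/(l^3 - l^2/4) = (l + 5)/l^2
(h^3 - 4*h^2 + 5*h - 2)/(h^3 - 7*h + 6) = (h - 1)/(h + 3)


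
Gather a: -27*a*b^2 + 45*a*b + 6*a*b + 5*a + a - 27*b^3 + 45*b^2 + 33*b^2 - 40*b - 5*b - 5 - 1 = a*(-27*b^2 + 51*b + 6) - 27*b^3 + 78*b^2 - 45*b - 6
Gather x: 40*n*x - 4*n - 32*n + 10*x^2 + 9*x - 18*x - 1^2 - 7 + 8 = -36*n + 10*x^2 + x*(40*n - 9)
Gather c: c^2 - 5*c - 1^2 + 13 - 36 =c^2 - 5*c - 24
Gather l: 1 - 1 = 0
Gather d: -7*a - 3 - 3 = -7*a - 6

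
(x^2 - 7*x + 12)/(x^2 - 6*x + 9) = (x - 4)/(x - 3)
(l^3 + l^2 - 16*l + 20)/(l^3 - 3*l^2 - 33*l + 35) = (l^2 - 4*l + 4)/(l^2 - 8*l + 7)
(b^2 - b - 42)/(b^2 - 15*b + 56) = (b + 6)/(b - 8)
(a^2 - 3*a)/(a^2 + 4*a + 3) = a*(a - 3)/(a^2 + 4*a + 3)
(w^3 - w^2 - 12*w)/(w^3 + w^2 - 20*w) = (w + 3)/(w + 5)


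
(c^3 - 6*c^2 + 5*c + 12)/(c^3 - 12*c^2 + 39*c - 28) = (c^2 - 2*c - 3)/(c^2 - 8*c + 7)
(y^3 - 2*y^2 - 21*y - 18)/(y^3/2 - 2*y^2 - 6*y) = 2*(y^2 + 4*y + 3)/(y*(y + 2))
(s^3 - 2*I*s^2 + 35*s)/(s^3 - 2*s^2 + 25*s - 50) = s*(s - 7*I)/(s^2 - s*(2 + 5*I) + 10*I)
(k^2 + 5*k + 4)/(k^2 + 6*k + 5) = (k + 4)/(k + 5)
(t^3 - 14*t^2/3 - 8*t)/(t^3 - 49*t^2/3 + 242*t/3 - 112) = t*(3*t + 4)/(3*t^2 - 31*t + 56)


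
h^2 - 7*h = h*(h - 7)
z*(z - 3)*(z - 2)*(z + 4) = z^4 - z^3 - 14*z^2 + 24*z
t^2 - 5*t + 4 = (t - 4)*(t - 1)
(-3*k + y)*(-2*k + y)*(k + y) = 6*k^3 + k^2*y - 4*k*y^2 + y^3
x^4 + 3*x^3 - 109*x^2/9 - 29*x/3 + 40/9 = (x - 8/3)*(x - 1/3)*(x + 1)*(x + 5)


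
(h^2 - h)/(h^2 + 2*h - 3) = h/(h + 3)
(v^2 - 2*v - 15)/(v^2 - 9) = (v - 5)/(v - 3)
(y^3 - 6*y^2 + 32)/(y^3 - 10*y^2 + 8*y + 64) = (y - 4)/(y - 8)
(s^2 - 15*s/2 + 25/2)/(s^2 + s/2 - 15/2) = (s - 5)/(s + 3)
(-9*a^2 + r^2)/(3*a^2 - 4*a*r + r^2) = (3*a + r)/(-a + r)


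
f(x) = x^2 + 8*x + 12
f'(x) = 2*x + 8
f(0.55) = 16.70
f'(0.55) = 9.10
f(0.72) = 18.28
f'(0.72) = 9.44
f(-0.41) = 8.89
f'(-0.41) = 7.18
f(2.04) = 32.48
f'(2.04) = 12.08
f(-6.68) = 3.18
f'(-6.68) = -5.36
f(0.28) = 14.32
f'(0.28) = 8.56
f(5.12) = 79.17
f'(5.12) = 18.24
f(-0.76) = 6.50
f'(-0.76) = 6.48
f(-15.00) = 117.00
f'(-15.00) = -22.00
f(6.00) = 96.00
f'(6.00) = 20.00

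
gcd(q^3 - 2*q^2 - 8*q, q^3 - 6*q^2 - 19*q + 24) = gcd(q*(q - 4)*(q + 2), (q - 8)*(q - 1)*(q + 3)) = 1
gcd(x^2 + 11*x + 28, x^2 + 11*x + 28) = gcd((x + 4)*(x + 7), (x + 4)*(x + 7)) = x^2 + 11*x + 28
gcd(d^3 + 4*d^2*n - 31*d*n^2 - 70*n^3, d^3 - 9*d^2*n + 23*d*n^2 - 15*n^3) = d - 5*n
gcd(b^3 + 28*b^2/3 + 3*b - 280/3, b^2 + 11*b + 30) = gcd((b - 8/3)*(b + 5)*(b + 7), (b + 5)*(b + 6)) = b + 5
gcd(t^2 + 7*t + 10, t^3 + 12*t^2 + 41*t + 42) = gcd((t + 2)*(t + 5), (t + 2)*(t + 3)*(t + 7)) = t + 2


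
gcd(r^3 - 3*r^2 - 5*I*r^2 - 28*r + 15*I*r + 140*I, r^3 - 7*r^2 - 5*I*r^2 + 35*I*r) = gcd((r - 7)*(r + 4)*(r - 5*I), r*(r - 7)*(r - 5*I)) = r^2 + r*(-7 - 5*I) + 35*I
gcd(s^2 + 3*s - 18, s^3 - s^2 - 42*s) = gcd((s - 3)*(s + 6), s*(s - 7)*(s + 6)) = s + 6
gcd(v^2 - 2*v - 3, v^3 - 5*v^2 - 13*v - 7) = v + 1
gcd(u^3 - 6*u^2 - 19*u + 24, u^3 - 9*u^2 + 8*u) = u^2 - 9*u + 8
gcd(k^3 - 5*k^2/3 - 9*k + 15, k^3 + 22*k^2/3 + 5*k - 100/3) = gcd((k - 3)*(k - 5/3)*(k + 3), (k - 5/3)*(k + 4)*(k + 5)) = k - 5/3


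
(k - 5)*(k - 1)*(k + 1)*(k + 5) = k^4 - 26*k^2 + 25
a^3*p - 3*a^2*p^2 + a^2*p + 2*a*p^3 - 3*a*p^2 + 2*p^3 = (a - 2*p)*(a - p)*(a*p + p)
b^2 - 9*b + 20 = (b - 5)*(b - 4)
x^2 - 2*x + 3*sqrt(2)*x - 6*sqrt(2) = (x - 2)*(x + 3*sqrt(2))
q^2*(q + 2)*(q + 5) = q^4 + 7*q^3 + 10*q^2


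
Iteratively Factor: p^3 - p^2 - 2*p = (p + 1)*(p^2 - 2*p) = (p - 2)*(p + 1)*(p)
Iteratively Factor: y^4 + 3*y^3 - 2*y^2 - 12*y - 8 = (y + 1)*(y^3 + 2*y^2 - 4*y - 8) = (y + 1)*(y + 2)*(y^2 - 4) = (y + 1)*(y + 2)^2*(y - 2)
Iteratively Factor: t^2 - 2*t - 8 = (t + 2)*(t - 4)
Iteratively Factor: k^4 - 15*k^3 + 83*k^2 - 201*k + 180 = (k - 5)*(k^3 - 10*k^2 + 33*k - 36) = (k - 5)*(k - 3)*(k^2 - 7*k + 12) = (k - 5)*(k - 4)*(k - 3)*(k - 3)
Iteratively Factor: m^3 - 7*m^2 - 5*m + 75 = (m - 5)*(m^2 - 2*m - 15) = (m - 5)^2*(m + 3)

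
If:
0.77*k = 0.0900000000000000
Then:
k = 0.12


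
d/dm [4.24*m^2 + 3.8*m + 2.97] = 8.48*m + 3.8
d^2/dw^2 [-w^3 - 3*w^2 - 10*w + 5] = -6*w - 6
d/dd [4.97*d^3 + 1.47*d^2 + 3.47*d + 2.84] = 14.91*d^2 + 2.94*d + 3.47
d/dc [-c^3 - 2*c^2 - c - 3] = -3*c^2 - 4*c - 1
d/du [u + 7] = 1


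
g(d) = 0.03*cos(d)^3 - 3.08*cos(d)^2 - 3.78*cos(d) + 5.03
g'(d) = -0.09*sin(d)*cos(d)^2 + 6.16*sin(d)*cos(d) + 3.78*sin(d)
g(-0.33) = -1.28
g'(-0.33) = -3.09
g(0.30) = -1.37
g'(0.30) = 2.83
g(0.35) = -1.21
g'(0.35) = 3.25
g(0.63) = -0.02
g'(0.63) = 5.12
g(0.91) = 1.56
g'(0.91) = 5.94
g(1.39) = 4.25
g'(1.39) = 4.81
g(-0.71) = 0.41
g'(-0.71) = -5.48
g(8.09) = 5.75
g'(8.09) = 2.27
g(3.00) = 5.72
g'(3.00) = -0.34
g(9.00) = 5.89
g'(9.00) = -0.79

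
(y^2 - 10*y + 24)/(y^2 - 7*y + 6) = (y - 4)/(y - 1)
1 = 1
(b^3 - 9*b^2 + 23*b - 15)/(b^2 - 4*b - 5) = (b^2 - 4*b + 3)/(b + 1)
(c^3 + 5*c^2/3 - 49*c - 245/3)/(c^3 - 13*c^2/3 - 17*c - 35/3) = (c + 7)/(c + 1)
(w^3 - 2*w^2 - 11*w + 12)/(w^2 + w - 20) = (w^2 + 2*w - 3)/(w + 5)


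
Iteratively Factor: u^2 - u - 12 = (u - 4)*(u + 3)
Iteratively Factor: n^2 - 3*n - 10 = (n - 5)*(n + 2)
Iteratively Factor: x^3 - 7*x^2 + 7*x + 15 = (x + 1)*(x^2 - 8*x + 15) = (x - 3)*(x + 1)*(x - 5)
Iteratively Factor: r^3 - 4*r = (r + 2)*(r^2 - 2*r) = r*(r + 2)*(r - 2)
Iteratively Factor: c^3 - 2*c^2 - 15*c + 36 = (c - 3)*(c^2 + c - 12) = (c - 3)*(c + 4)*(c - 3)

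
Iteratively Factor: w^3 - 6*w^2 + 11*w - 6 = (w - 1)*(w^2 - 5*w + 6) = (w - 2)*(w - 1)*(w - 3)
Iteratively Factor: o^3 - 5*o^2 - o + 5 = (o + 1)*(o^2 - 6*o + 5) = (o - 5)*(o + 1)*(o - 1)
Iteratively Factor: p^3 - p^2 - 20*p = (p + 4)*(p^2 - 5*p) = (p - 5)*(p + 4)*(p)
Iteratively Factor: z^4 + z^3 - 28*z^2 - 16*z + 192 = (z - 3)*(z^3 + 4*z^2 - 16*z - 64) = (z - 3)*(z + 4)*(z^2 - 16) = (z - 3)*(z + 4)^2*(z - 4)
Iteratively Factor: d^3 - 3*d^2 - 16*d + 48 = (d - 4)*(d^2 + d - 12) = (d - 4)*(d - 3)*(d + 4)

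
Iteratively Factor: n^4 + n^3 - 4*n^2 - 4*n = (n + 2)*(n^3 - n^2 - 2*n) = (n + 1)*(n + 2)*(n^2 - 2*n) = n*(n + 1)*(n + 2)*(n - 2)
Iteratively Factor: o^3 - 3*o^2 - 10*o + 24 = (o - 4)*(o^2 + o - 6) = (o - 4)*(o - 2)*(o + 3)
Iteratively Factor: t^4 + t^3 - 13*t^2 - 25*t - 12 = (t + 1)*(t^3 - 13*t - 12) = (t + 1)*(t + 3)*(t^2 - 3*t - 4) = (t + 1)^2*(t + 3)*(t - 4)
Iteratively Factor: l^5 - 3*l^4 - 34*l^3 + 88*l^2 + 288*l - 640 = (l - 4)*(l^4 + l^3 - 30*l^2 - 32*l + 160) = (l - 4)*(l + 4)*(l^3 - 3*l^2 - 18*l + 40) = (l - 5)*(l - 4)*(l + 4)*(l^2 + 2*l - 8) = (l - 5)*(l - 4)*(l + 4)^2*(l - 2)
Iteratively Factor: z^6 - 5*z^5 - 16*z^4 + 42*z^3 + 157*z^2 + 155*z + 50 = (z - 5)*(z^5 - 16*z^3 - 38*z^2 - 33*z - 10) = (z - 5)*(z + 1)*(z^4 - z^3 - 15*z^2 - 23*z - 10) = (z - 5)*(z + 1)*(z + 2)*(z^3 - 3*z^2 - 9*z - 5) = (z - 5)^2*(z + 1)*(z + 2)*(z^2 + 2*z + 1) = (z - 5)^2*(z + 1)^2*(z + 2)*(z + 1)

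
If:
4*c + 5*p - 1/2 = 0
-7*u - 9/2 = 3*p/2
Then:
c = 35*u/6 + 31/8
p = -14*u/3 - 3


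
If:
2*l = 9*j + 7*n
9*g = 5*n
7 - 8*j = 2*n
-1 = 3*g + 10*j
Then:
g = 13/2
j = -41/20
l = 1269/40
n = 117/10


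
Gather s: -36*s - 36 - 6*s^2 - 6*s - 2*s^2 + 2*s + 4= -8*s^2 - 40*s - 32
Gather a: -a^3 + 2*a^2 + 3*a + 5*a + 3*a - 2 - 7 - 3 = -a^3 + 2*a^2 + 11*a - 12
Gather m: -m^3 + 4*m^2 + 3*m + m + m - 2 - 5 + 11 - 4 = -m^3 + 4*m^2 + 5*m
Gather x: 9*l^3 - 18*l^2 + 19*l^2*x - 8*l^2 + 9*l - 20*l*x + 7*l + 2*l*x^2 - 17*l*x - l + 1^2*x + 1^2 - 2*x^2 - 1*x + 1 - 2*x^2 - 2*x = 9*l^3 - 26*l^2 + 15*l + x^2*(2*l - 4) + x*(19*l^2 - 37*l - 2) + 2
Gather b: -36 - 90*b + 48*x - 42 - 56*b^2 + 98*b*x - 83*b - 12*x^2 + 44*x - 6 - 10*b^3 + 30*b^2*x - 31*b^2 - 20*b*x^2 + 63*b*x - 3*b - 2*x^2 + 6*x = -10*b^3 + b^2*(30*x - 87) + b*(-20*x^2 + 161*x - 176) - 14*x^2 + 98*x - 84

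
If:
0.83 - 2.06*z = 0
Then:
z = 0.40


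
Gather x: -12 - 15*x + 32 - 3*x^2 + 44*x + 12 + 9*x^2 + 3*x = 6*x^2 + 32*x + 32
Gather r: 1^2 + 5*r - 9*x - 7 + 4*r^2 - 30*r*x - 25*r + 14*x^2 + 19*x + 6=4*r^2 + r*(-30*x - 20) + 14*x^2 + 10*x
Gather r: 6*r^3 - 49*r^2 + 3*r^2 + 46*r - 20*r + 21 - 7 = 6*r^3 - 46*r^2 + 26*r + 14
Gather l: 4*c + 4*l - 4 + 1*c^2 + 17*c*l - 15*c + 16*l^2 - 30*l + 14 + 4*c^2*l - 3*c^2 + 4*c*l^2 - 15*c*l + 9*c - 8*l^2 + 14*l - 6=-2*c^2 - 2*c + l^2*(4*c + 8) + l*(4*c^2 + 2*c - 12) + 4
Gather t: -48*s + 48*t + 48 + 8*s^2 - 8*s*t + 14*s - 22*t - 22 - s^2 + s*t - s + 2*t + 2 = 7*s^2 - 35*s + t*(28 - 7*s) + 28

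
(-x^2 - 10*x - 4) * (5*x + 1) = -5*x^3 - 51*x^2 - 30*x - 4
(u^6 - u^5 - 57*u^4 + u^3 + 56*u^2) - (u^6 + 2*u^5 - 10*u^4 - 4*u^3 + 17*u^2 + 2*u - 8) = -3*u^5 - 47*u^4 + 5*u^3 + 39*u^2 - 2*u + 8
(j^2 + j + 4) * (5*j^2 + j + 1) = 5*j^4 + 6*j^3 + 22*j^2 + 5*j + 4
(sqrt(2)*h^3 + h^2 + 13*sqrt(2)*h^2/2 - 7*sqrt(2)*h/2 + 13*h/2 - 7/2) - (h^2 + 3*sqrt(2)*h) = sqrt(2)*h^3 + 13*sqrt(2)*h^2/2 - 13*sqrt(2)*h/2 + 13*h/2 - 7/2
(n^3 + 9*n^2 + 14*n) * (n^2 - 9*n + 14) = n^5 - 53*n^3 + 196*n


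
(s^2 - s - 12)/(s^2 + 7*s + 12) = (s - 4)/(s + 4)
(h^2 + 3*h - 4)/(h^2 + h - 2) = (h + 4)/(h + 2)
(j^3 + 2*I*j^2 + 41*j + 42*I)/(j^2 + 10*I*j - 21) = (j^2 - 5*I*j + 6)/(j + 3*I)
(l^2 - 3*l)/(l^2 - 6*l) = (l - 3)/(l - 6)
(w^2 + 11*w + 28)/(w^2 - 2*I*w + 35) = (w^2 + 11*w + 28)/(w^2 - 2*I*w + 35)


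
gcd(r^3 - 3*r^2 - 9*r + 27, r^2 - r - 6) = r - 3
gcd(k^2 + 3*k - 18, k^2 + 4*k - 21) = k - 3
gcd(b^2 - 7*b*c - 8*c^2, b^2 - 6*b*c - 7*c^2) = b + c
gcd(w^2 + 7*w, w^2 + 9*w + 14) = w + 7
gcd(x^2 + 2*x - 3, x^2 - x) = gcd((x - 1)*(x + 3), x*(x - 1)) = x - 1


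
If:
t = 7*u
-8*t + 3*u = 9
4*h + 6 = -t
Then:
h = -255/212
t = -63/53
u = -9/53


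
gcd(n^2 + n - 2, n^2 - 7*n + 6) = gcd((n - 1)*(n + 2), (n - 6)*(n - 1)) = n - 1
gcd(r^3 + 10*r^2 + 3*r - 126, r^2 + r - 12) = r - 3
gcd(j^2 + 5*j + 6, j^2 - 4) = j + 2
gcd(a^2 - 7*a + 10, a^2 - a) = 1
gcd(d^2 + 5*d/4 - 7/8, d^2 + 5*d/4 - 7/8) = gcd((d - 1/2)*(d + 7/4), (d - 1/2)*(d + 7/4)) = d^2 + 5*d/4 - 7/8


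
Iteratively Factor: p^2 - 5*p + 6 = (p - 2)*(p - 3)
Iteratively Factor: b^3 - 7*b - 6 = (b + 2)*(b^2 - 2*b - 3) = (b + 1)*(b + 2)*(b - 3)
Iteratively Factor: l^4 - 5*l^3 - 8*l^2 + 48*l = (l - 4)*(l^3 - l^2 - 12*l) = (l - 4)^2*(l^2 + 3*l) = (l - 4)^2*(l + 3)*(l)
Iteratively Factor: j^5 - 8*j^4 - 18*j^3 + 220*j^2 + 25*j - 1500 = (j - 5)*(j^4 - 3*j^3 - 33*j^2 + 55*j + 300) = (j - 5)^2*(j^3 + 2*j^2 - 23*j - 60) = (j - 5)^2*(j + 3)*(j^2 - j - 20) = (j - 5)^3*(j + 3)*(j + 4)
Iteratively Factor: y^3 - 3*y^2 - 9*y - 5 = (y - 5)*(y^2 + 2*y + 1) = (y - 5)*(y + 1)*(y + 1)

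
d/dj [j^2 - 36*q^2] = 2*j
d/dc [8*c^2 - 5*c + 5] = 16*c - 5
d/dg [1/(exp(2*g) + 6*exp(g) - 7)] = 2*(-exp(g) - 3)*exp(g)/(exp(2*g) + 6*exp(g) - 7)^2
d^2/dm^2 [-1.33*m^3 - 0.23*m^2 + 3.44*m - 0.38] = -7.98*m - 0.46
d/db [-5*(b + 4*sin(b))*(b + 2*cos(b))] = 5*(b + 4*sin(b))*(2*sin(b) - 1) - 5*(b + 2*cos(b))*(4*cos(b) + 1)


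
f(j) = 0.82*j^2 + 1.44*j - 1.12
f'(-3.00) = -3.48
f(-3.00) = 1.94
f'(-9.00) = -13.32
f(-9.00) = 52.34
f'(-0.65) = 0.37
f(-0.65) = -1.71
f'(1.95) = 4.64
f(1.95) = 4.81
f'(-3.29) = -3.96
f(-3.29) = 3.02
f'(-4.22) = -5.48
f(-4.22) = 7.41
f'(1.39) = 3.72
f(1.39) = 2.47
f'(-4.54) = -6.01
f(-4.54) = 9.24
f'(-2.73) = -3.04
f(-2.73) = 1.06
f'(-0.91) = -0.05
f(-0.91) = -1.75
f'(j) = 1.64*j + 1.44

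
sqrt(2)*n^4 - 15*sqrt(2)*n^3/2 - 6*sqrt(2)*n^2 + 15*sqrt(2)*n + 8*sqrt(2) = (n - 8)*(n - sqrt(2))*(n + sqrt(2))*(sqrt(2)*n + sqrt(2)/2)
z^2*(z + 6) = z^3 + 6*z^2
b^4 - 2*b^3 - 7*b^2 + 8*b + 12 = (b - 3)*(b - 2)*(b + 1)*(b + 2)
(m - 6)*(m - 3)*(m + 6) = m^3 - 3*m^2 - 36*m + 108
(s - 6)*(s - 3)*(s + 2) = s^3 - 7*s^2 + 36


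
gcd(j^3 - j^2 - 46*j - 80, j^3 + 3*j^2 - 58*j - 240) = j^2 - 3*j - 40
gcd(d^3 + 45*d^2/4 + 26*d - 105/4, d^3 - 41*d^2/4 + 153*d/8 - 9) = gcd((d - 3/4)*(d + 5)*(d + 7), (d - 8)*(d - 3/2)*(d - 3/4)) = d - 3/4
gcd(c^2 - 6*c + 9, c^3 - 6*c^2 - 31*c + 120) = c - 3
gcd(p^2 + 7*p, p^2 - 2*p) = p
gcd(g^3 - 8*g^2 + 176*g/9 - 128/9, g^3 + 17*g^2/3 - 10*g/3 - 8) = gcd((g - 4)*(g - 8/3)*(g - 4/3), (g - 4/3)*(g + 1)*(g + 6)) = g - 4/3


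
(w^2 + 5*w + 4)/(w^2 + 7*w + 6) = (w + 4)/(w + 6)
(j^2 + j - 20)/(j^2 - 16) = (j + 5)/(j + 4)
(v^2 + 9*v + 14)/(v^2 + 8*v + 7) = (v + 2)/(v + 1)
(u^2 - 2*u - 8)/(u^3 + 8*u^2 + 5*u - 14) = (u - 4)/(u^2 + 6*u - 7)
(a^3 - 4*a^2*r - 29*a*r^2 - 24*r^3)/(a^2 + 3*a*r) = a - 7*r - 8*r^2/a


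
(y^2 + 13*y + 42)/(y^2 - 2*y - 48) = (y + 7)/(y - 8)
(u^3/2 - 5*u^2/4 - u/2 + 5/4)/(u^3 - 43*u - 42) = (2*u^2 - 7*u + 5)/(4*(u^2 - u - 42))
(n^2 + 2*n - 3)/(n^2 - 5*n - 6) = (-n^2 - 2*n + 3)/(-n^2 + 5*n + 6)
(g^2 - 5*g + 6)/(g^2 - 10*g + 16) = (g - 3)/(g - 8)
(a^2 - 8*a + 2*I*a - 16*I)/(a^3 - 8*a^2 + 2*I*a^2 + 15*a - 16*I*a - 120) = (a + 2*I)/(a^2 + 2*I*a + 15)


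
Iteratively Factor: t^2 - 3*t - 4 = (t + 1)*(t - 4)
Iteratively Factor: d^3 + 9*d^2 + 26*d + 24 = (d + 4)*(d^2 + 5*d + 6) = (d + 2)*(d + 4)*(d + 3)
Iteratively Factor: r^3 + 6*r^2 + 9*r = (r + 3)*(r^2 + 3*r) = (r + 3)^2*(r)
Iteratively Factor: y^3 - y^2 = (y)*(y^2 - y) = y*(y - 1)*(y)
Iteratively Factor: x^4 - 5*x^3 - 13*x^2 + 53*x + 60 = (x - 4)*(x^3 - x^2 - 17*x - 15) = (x - 4)*(x + 1)*(x^2 - 2*x - 15) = (x - 4)*(x + 1)*(x + 3)*(x - 5)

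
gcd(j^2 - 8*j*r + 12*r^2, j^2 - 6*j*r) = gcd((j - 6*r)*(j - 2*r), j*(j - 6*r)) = -j + 6*r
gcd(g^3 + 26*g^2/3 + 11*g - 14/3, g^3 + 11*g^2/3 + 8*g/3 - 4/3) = g^2 + 5*g/3 - 2/3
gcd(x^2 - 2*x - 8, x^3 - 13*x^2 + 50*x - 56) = x - 4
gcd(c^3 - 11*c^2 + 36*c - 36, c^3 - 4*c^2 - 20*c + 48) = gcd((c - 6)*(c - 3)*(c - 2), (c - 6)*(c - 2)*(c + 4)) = c^2 - 8*c + 12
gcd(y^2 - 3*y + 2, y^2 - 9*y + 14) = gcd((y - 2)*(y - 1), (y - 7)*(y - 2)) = y - 2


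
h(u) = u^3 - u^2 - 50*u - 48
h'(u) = 3*u^2 - 2*u - 50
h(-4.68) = 61.59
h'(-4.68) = 25.07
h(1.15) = -105.30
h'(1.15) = -48.33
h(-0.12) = -42.02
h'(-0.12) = -49.72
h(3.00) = -180.00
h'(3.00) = -29.00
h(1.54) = -123.72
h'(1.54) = -45.97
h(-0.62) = -17.62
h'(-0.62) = -47.61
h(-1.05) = 2.24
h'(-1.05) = -44.59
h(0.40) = -68.10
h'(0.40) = -50.32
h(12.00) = 936.00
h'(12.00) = 358.00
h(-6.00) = 0.00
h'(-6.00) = 70.00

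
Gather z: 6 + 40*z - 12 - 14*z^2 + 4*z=-14*z^2 + 44*z - 6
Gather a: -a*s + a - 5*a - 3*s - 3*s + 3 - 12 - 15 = a*(-s - 4) - 6*s - 24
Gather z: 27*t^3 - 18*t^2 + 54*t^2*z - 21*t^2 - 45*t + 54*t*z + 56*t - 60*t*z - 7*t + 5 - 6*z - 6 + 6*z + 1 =27*t^3 - 39*t^2 + 4*t + z*(54*t^2 - 6*t)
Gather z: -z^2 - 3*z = -z^2 - 3*z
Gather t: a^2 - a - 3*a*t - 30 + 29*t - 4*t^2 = a^2 - a - 4*t^2 + t*(29 - 3*a) - 30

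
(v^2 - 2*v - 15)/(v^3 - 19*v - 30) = 1/(v + 2)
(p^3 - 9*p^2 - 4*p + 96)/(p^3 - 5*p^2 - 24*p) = (p - 4)/p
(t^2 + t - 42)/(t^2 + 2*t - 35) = (t - 6)/(t - 5)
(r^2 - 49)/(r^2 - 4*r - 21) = (r + 7)/(r + 3)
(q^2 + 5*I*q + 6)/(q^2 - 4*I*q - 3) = (q + 6*I)/(q - 3*I)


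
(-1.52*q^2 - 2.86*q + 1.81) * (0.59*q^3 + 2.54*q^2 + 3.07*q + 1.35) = -0.8968*q^5 - 5.5482*q^4 - 10.8629*q^3 - 6.2348*q^2 + 1.6957*q + 2.4435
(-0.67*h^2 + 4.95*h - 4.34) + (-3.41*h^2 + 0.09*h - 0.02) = -4.08*h^2 + 5.04*h - 4.36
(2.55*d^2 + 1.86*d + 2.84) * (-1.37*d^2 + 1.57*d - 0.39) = -3.4935*d^4 + 1.4553*d^3 - 1.9651*d^2 + 3.7334*d - 1.1076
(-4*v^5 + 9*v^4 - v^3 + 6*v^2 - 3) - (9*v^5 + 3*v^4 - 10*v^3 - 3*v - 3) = -13*v^5 + 6*v^4 + 9*v^3 + 6*v^2 + 3*v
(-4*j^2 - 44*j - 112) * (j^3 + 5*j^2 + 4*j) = -4*j^5 - 64*j^4 - 348*j^3 - 736*j^2 - 448*j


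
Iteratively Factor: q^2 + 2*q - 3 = (q + 3)*(q - 1)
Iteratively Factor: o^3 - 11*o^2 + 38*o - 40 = (o - 2)*(o^2 - 9*o + 20) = (o - 4)*(o - 2)*(o - 5)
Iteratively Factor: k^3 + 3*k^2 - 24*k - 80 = (k + 4)*(k^2 - k - 20) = (k - 5)*(k + 4)*(k + 4)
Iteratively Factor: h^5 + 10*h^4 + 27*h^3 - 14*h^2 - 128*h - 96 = (h + 4)*(h^4 + 6*h^3 + 3*h^2 - 26*h - 24) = (h - 2)*(h + 4)*(h^3 + 8*h^2 + 19*h + 12) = (h - 2)*(h + 4)^2*(h^2 + 4*h + 3) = (h - 2)*(h + 1)*(h + 4)^2*(h + 3)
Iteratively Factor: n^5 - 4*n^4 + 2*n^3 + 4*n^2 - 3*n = (n + 1)*(n^4 - 5*n^3 + 7*n^2 - 3*n) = (n - 3)*(n + 1)*(n^3 - 2*n^2 + n) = n*(n - 3)*(n + 1)*(n^2 - 2*n + 1) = n*(n - 3)*(n - 1)*(n + 1)*(n - 1)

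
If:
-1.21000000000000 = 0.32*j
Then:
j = -3.78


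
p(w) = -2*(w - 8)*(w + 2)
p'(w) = 12 - 4*w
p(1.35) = 44.56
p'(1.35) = 6.60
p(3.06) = 49.99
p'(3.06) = -0.24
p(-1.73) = 5.25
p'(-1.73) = 18.92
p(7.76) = 4.68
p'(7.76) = -19.04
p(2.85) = 49.96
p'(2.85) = 0.60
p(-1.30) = 13.02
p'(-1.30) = 17.20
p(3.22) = 49.90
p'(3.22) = -0.88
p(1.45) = 45.20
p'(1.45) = 6.20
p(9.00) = -22.00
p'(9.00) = -24.00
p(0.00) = 32.00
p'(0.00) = 12.00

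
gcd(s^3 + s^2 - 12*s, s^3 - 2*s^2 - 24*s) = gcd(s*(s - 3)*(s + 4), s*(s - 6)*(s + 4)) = s^2 + 4*s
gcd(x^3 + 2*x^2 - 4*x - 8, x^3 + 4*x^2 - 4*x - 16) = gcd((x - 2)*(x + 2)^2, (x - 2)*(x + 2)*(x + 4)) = x^2 - 4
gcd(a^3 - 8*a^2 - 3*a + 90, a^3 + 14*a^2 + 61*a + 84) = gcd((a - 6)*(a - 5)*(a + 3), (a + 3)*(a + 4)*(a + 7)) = a + 3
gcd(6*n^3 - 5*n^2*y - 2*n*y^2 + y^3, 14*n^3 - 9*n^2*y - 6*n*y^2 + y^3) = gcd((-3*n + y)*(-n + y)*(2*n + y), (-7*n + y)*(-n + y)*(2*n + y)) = -2*n^2 + n*y + y^2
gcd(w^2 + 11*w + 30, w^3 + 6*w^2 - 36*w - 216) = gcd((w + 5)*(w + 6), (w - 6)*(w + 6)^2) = w + 6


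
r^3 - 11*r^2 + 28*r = r*(r - 7)*(r - 4)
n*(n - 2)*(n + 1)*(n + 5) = n^4 + 4*n^3 - 7*n^2 - 10*n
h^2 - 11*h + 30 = (h - 6)*(h - 5)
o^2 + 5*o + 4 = (o + 1)*(o + 4)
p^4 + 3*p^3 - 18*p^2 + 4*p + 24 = (p - 2)^2*(p + 1)*(p + 6)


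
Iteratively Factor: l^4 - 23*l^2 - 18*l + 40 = (l - 5)*(l^3 + 5*l^2 + 2*l - 8) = (l - 5)*(l - 1)*(l^2 + 6*l + 8) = (l - 5)*(l - 1)*(l + 4)*(l + 2)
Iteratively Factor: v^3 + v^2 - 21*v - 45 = (v + 3)*(v^2 - 2*v - 15) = (v - 5)*(v + 3)*(v + 3)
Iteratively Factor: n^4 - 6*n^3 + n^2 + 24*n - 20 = (n - 1)*(n^3 - 5*n^2 - 4*n + 20) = (n - 1)*(n + 2)*(n^2 - 7*n + 10) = (n - 2)*(n - 1)*(n + 2)*(n - 5)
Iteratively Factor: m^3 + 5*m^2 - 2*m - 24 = (m - 2)*(m^2 + 7*m + 12) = (m - 2)*(m + 3)*(m + 4)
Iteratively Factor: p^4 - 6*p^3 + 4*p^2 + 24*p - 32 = (p + 2)*(p^3 - 8*p^2 + 20*p - 16) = (p - 4)*(p + 2)*(p^2 - 4*p + 4) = (p - 4)*(p - 2)*(p + 2)*(p - 2)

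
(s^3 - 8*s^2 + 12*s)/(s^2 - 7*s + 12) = s*(s^2 - 8*s + 12)/(s^2 - 7*s + 12)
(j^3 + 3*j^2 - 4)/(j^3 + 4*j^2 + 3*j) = (j^3 + 3*j^2 - 4)/(j*(j^2 + 4*j + 3))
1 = 1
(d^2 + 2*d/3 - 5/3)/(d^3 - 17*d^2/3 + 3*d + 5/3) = (3*d + 5)/(3*d^2 - 14*d - 5)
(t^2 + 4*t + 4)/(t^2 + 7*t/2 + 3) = 2*(t + 2)/(2*t + 3)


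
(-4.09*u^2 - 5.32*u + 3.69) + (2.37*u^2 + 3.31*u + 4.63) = -1.72*u^2 - 2.01*u + 8.32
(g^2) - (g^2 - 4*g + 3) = 4*g - 3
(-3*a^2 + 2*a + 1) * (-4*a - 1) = 12*a^3 - 5*a^2 - 6*a - 1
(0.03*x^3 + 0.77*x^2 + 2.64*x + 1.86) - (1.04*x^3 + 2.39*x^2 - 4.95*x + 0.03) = -1.01*x^3 - 1.62*x^2 + 7.59*x + 1.83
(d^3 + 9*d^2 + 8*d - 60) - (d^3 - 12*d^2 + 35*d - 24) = 21*d^2 - 27*d - 36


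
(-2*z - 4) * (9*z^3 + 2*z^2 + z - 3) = -18*z^4 - 40*z^3 - 10*z^2 + 2*z + 12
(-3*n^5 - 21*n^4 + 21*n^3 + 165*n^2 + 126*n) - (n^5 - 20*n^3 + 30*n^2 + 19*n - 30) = -4*n^5 - 21*n^4 + 41*n^3 + 135*n^2 + 107*n + 30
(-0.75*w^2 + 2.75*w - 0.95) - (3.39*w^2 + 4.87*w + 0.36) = -4.14*w^2 - 2.12*w - 1.31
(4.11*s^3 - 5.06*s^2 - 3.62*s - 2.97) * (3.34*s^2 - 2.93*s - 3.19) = 13.7274*s^5 - 28.9427*s^4 - 10.3759*s^3 + 16.8282*s^2 + 20.2499*s + 9.4743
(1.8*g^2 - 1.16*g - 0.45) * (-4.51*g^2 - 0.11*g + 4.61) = -8.118*g^4 + 5.0336*g^3 + 10.4551*g^2 - 5.2981*g - 2.0745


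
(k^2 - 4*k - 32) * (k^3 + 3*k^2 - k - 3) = k^5 - k^4 - 45*k^3 - 95*k^2 + 44*k + 96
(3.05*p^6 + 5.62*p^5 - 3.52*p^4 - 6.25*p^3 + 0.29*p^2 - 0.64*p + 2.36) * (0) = 0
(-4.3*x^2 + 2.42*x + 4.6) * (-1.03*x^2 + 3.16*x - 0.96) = 4.429*x^4 - 16.0806*x^3 + 7.0372*x^2 + 12.2128*x - 4.416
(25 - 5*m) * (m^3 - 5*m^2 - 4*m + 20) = -5*m^4 + 50*m^3 - 105*m^2 - 200*m + 500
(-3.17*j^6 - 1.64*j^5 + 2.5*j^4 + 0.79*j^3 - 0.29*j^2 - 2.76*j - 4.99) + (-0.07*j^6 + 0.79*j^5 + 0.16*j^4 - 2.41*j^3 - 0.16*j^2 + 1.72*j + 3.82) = -3.24*j^6 - 0.85*j^5 + 2.66*j^4 - 1.62*j^3 - 0.45*j^2 - 1.04*j - 1.17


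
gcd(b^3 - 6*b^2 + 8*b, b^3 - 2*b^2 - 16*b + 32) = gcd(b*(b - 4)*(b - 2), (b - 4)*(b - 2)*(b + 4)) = b^2 - 6*b + 8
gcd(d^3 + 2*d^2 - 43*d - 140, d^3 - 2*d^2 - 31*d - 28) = d^2 - 3*d - 28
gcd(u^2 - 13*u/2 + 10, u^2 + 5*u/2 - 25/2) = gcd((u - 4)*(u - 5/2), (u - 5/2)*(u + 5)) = u - 5/2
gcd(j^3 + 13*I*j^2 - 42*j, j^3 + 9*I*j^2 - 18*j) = j^2 + 6*I*j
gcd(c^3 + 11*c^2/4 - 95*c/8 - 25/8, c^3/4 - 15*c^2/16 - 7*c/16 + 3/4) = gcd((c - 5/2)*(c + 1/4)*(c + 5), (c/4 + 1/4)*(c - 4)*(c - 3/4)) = 1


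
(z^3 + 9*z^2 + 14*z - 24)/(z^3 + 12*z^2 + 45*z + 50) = (z^3 + 9*z^2 + 14*z - 24)/(z^3 + 12*z^2 + 45*z + 50)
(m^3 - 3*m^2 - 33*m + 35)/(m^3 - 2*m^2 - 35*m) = (m - 1)/m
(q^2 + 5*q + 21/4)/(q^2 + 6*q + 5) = (q^2 + 5*q + 21/4)/(q^2 + 6*q + 5)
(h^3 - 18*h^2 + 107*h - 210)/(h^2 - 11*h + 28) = (h^2 - 11*h + 30)/(h - 4)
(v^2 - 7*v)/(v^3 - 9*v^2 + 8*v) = (v - 7)/(v^2 - 9*v + 8)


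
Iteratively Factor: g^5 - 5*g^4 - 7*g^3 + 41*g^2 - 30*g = (g - 1)*(g^4 - 4*g^3 - 11*g^2 + 30*g) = (g - 2)*(g - 1)*(g^3 - 2*g^2 - 15*g) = g*(g - 2)*(g - 1)*(g^2 - 2*g - 15) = g*(g - 2)*(g - 1)*(g + 3)*(g - 5)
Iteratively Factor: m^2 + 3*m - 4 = (m - 1)*(m + 4)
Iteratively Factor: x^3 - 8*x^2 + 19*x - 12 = (x - 4)*(x^2 - 4*x + 3) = (x - 4)*(x - 3)*(x - 1)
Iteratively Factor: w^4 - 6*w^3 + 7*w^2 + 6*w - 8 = (w - 4)*(w^3 - 2*w^2 - w + 2) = (w - 4)*(w + 1)*(w^2 - 3*w + 2) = (w - 4)*(w - 2)*(w + 1)*(w - 1)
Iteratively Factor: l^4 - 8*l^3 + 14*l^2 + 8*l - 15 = (l + 1)*(l^3 - 9*l^2 + 23*l - 15) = (l - 3)*(l + 1)*(l^2 - 6*l + 5) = (l - 5)*(l - 3)*(l + 1)*(l - 1)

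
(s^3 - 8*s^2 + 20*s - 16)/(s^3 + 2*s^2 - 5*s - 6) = (s^2 - 6*s + 8)/(s^2 + 4*s + 3)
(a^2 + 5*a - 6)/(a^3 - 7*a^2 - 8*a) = (-a^2 - 5*a + 6)/(a*(-a^2 + 7*a + 8))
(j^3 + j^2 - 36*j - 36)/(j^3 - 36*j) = (j + 1)/j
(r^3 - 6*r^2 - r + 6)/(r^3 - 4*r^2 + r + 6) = (r^2 - 7*r + 6)/(r^2 - 5*r + 6)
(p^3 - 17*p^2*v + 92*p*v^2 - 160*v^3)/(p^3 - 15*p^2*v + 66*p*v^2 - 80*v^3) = (p - 4*v)/(p - 2*v)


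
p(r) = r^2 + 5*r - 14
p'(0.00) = 5.00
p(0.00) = -14.00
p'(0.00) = 5.00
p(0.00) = -14.00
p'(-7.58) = -10.16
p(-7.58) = 5.56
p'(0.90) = 6.80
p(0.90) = -8.69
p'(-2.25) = 0.50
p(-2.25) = -20.19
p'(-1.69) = 1.62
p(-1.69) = -19.59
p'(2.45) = 9.90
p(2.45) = 4.25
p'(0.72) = 6.44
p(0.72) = -9.88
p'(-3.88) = -2.76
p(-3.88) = -18.35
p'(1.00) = 7.00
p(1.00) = -8.00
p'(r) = 2*r + 5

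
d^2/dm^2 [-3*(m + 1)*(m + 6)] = -6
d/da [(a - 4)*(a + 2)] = 2*a - 2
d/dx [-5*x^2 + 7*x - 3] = 7 - 10*x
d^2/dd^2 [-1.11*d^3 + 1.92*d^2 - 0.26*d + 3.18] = 3.84 - 6.66*d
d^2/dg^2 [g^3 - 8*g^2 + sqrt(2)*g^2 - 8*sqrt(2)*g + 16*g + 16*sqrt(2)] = 6*g - 16 + 2*sqrt(2)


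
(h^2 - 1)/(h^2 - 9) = (h^2 - 1)/(h^2 - 9)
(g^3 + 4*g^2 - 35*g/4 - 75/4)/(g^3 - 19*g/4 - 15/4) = (g + 5)/(g + 1)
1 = 1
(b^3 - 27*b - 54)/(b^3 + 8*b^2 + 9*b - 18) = (b^2 - 3*b - 18)/(b^2 + 5*b - 6)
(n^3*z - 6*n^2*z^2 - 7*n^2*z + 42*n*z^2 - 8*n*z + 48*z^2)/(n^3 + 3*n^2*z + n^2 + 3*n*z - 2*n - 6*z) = z*(n^3 - 6*n^2*z - 7*n^2 + 42*n*z - 8*n + 48*z)/(n^3 + 3*n^2*z + n^2 + 3*n*z - 2*n - 6*z)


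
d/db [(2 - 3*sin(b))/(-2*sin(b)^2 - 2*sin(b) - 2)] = (-3*sin(b)^2 + 4*sin(b) + 5)*cos(b)/(2*(sin(b)^2 + sin(b) + 1)^2)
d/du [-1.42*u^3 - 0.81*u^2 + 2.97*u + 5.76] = -4.26*u^2 - 1.62*u + 2.97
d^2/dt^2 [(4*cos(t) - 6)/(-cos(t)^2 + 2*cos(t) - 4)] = 8*(-9*(1 - cos(2*t))^2*cos(t) + 4*(1 - cos(2*t))^2 + 13*cos(t) - 54*cos(2*t) + 9*cos(3*t) + 2*cos(5*t) - 6)/(4*cos(t) - cos(2*t) - 9)^3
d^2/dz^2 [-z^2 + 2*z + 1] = -2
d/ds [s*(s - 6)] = 2*s - 6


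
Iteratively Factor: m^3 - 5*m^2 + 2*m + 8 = (m + 1)*(m^2 - 6*m + 8) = (m - 4)*(m + 1)*(m - 2)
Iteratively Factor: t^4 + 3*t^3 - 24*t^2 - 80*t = (t - 5)*(t^3 + 8*t^2 + 16*t) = t*(t - 5)*(t^2 + 8*t + 16) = t*(t - 5)*(t + 4)*(t + 4)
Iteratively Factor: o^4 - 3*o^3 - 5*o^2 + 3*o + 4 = (o - 4)*(o^3 + o^2 - o - 1) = (o - 4)*(o - 1)*(o^2 + 2*o + 1) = (o - 4)*(o - 1)*(o + 1)*(o + 1)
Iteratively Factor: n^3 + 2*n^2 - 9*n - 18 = (n - 3)*(n^2 + 5*n + 6) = (n - 3)*(n + 3)*(n + 2)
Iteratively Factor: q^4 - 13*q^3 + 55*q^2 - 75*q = (q - 5)*(q^3 - 8*q^2 + 15*q) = q*(q - 5)*(q^2 - 8*q + 15) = q*(q - 5)^2*(q - 3)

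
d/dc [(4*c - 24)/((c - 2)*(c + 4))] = 4*(-c^2 + 12*c + 4)/(c^4 + 4*c^3 - 12*c^2 - 32*c + 64)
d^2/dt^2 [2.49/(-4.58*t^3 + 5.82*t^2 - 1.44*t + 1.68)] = ((68.4252*t - 28.9836)*(4.58*t^3 - 5.82*t^2 + 1.44*t - 1.68) - 2.49*(13.74*t^2 - 11.64*t + 1.44)*(27.48*t^2 - 23.28*t + 2.88))/(4.58*t^3 - 5.82*t^2 + 1.44*t - 1.68)^3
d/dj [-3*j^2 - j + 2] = -6*j - 1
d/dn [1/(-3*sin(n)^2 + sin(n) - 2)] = (6*sin(n) - 1)*cos(n)/(3*sin(n)^2 - sin(n) + 2)^2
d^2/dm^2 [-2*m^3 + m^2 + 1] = 2 - 12*m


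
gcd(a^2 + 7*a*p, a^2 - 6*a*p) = a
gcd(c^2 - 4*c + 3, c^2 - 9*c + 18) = c - 3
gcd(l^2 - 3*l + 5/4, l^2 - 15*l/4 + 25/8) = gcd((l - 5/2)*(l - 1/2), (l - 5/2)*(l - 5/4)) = l - 5/2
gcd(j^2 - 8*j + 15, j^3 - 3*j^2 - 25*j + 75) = j^2 - 8*j + 15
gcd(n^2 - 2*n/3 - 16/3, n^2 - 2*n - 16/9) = n - 8/3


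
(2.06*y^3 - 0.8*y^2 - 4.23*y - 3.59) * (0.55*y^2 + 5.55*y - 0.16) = 1.133*y^5 + 10.993*y^4 - 7.0961*y^3 - 25.323*y^2 - 19.2477*y + 0.5744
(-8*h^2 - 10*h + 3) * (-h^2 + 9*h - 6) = 8*h^4 - 62*h^3 - 45*h^2 + 87*h - 18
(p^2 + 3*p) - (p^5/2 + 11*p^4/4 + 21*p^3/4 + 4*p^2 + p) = -p^5/2 - 11*p^4/4 - 21*p^3/4 - 3*p^2 + 2*p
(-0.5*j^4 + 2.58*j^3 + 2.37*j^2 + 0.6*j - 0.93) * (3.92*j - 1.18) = -1.96*j^5 + 10.7036*j^4 + 6.246*j^3 - 0.4446*j^2 - 4.3536*j + 1.0974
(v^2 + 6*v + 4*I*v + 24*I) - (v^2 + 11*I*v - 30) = 6*v - 7*I*v + 30 + 24*I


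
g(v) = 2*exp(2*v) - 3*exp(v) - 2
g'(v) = 4*exp(2*v) - 3*exp(v)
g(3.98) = 5565.59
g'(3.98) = 11295.74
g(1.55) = 28.26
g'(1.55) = 74.66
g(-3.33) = -2.10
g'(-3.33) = -0.10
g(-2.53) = -2.23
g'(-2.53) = -0.21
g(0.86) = 2.08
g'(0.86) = 15.25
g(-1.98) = -2.38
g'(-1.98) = -0.34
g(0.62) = -0.67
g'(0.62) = 8.25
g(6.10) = 396238.73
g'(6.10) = 793819.03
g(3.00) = 744.60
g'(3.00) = 1553.46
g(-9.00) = -2.00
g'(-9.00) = 0.00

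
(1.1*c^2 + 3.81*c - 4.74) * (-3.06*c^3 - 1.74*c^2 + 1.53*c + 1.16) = -3.366*c^5 - 13.5726*c^4 + 9.558*c^3 + 15.3529*c^2 - 2.8326*c - 5.4984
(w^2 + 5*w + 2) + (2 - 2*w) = w^2 + 3*w + 4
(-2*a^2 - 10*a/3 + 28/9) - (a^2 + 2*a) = -3*a^2 - 16*a/3 + 28/9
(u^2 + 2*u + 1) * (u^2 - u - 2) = u^4 + u^3 - 3*u^2 - 5*u - 2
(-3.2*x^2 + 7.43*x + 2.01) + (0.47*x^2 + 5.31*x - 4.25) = -2.73*x^2 + 12.74*x - 2.24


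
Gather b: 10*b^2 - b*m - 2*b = 10*b^2 + b*(-m - 2)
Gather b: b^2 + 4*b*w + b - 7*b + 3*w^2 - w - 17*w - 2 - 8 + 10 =b^2 + b*(4*w - 6) + 3*w^2 - 18*w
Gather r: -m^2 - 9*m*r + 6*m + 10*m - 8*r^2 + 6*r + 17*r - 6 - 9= -m^2 + 16*m - 8*r^2 + r*(23 - 9*m) - 15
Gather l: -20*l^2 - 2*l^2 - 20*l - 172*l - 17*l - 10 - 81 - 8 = -22*l^2 - 209*l - 99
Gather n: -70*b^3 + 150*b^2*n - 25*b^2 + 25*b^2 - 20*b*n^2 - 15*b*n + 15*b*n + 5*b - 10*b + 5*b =-70*b^3 + 150*b^2*n - 20*b*n^2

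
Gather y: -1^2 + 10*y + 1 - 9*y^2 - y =-9*y^2 + 9*y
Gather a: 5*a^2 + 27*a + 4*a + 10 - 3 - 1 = 5*a^2 + 31*a + 6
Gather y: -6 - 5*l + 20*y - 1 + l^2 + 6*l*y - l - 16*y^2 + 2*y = l^2 - 6*l - 16*y^2 + y*(6*l + 22) - 7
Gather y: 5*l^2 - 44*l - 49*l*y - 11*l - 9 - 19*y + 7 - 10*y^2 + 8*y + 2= 5*l^2 - 55*l - 10*y^2 + y*(-49*l - 11)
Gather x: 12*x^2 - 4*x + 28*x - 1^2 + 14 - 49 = 12*x^2 + 24*x - 36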